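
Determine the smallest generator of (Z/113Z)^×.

3

φ(113) = 113 − 1 = 112 = 2^4 · 7.
Test candidates g = 2, 3, … against the prime factors q ∈ {2, 7} of φ(113): g is a generator iff g^(112/q) ≢ 1 for every such q.
g = 2: 2^56 ≡ 1 — hits 1, so not a primitive root.
g = 3: 3^56 ≡ 112; 3^16 ≡ 49 — none is 1, so 3 is a primitive root.
Hence the least primitive root of 113 is 3.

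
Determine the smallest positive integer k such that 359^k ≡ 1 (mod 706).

32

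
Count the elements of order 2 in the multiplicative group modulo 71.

φ(71) = 71 − 1 = 70 = 2 · 5 · 7.
Since (Z/71Z)^× is cyclic of order 70, the number of elements of order d is φ(d) when d | 70 and 0 otherwise.
2 | 70, and φ(2) = 2 − 1 = 1.

1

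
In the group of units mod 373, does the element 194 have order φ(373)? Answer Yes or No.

φ(373) = 373 − 1 = 372 = 2^2 · 3 · 31.
It suffices to check that the order of 194 is not a proper divisor of 372: compute 194^(372/q) for q ∈ {2, 3, 31}.
194^186 ≡ 1 (mod 373)  [q = 2: ≡ 1 ✗]
194^124 ≡ 284 (mod 373)  [q = 3: ≢ 1 ✓]
194^12 ≡ 30 (mod 373)  [q = 31: ≢ 1 ✓]
Since 194^186 ≡ 1, the order of 194 divides 186 < 372, so 194 is not a primitive root.

No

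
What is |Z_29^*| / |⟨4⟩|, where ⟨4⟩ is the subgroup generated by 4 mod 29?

By Lagrange's theorem, ord_29(4) divides φ(29) = 29 − 1 = 28 = 2^2 · 7.
Divisors of 28: 1, 2, 4, 7, 14, 28.
Check 4^d mod 29 for each divisor in increasing order:
4^1 ≡ 4 (mod 29)
4^2 ≡ 16 (mod 29)
4^4 ≡ 24 (mod 29)
4^7 ≡ 28 (mod 29)
4^14 ≡ 1 (mod 29) ✓
Thus |⟨4⟩| = ord(4) = 14.
Index = |(Z/29Z)^×| / |⟨4⟩| = 28 / 14 = 2.

2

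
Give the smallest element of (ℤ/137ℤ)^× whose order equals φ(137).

3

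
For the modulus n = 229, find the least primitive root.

6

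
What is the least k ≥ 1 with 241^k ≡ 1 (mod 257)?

ord(241) | φ(257) = 257 − 1 = 256 = 2^8.
Divisors of 256: 1, 2, 4, 8, 16, 32, 64, 128, 256.
Check 241^d mod 257 for each divisor in increasing order:
241^1 ≡ 241
241^2 ≡ 256
241^4 ≡ 1
Hence ord(241) = 4.

4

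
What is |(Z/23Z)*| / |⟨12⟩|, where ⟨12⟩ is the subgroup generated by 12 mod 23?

ord(12) | φ(23) = 23 − 1 = 22 = 2 · 11.
Divisors of 22: 1, 2, 11, 22.
Test each divisor d:
12^1 ≡ 12 (mod 23)
12^2 ≡ 6 (mod 23)
12^11 ≡ 1 (mod 23) ✓
The order of 12 is 11, so the subgroup it generates has 11 elements.
[(Z/23Z)^× : ⟨12⟩] = 22/11 = 2.

2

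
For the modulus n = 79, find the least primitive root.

φ(79) = 79 − 1 = 78 = 2 · 3 · 13.
Test candidates g = 2, 3, … against the prime factors q ∈ {2, 3, 13} of φ(79): g is a generator iff g^(78/q) ≢ 1 for every such q.
g = 2: 2^39 ≡ 1 — hits 1, so not a primitive root.
g = 3: 3^39 ≡ 78; 3^26 ≡ 23; 3^6 ≡ 18 — none is 1, so 3 is a primitive root.
Hence the least primitive root of 79 is 3.

3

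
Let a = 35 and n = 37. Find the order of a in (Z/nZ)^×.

36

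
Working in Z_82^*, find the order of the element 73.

4

By Lagrange's theorem, ord_82(73) divides φ(82) = φ(2)·φ(41) = 1·40 = 40 = 2^3 · 5.
Divisors of 40: 1, 2, 4, 5, 8, 10, 20, 40.
Check 73^d mod 82 for each divisor in increasing order:
73^1 ≡ 73 (mod 82)
73^2 ≡ 81 (mod 82)
73^4 ≡ 1 (mod 82) ✓
Hence ord(73) = 4.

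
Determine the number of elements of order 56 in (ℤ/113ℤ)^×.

φ(113) = 113 − 1 = 112 = 2^4 · 7.
In a cyclic group of order 112, there are φ(d) elements of order d for each divisor d of 112, and zero for non-divisors.
56 = 2^3 · 7 divides 112, and φ(56) = 24.

24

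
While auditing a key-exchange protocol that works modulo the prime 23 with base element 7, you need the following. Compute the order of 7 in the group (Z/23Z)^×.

22

ord(7) | φ(23) = 23 − 1 = 22 = 2 · 11.
Divisors of 22: 1, 2, 11, 22.
Evaluate successive powers at the divisors of 22:
7^1 ≡ 7 (mod 23)
7^2 ≡ 3 (mod 23)
7^11 ≡ 22 (mod 23)
7^22 ≡ 1 (mod 23) ✓
Therefore the multiplicative order of 7 modulo 23 is 22.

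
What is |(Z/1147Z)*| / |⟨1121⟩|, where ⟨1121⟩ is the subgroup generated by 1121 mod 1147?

180

Since 1121 ∈ (Z/1147Z)^×, its order divides φ(1147) = φ(31·37) = (31−1)·(37−1) = 30·36 = 1080 = 2^3 · 3^3 · 5.
Divisors of 1080: 1, 2, 3, 4, 5, 6, 8, 9, 10, 12, 15, 18, 20, 24, 27, 30, 36, 40, 45, 54, 60, 72, 90, 108, 120, 135, 180, 216, 270, 360, 540, 1080.
Evaluate successive powers at the divisors of 1080:
1121^1 ≡ 1121 (mod 1147)
1121^2 ≡ 676 (mod 1147)
1121^3 ≡ 776 (mod 1147)
1121^4 ≡ 470 (mod 1147)
1121^5 ≡ 397 (mod 1147)
1121^6 ≡ 1 (mod 1147) ✓
The order of 1121 is 6, so the subgroup it generates has 6 elements.
The index is φ(1147) / ord(1121) = 1080 / 6 = 180.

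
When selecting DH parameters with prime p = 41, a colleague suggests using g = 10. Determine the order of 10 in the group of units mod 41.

5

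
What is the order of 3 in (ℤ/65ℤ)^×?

Since 3 ∈ (Z/65Z)^×, its order divides φ(65) = φ(5·13) = (5−1)·(13−1) = 4·12 = 48 = 2^4 · 3.
Divisors of 48: 1, 2, 3, 4, 6, 8, 12, 16, 24, 48.
Check 3^d mod 65 for each divisor in increasing order:
3^1 ≡ 3 (mod 65)
3^2 ≡ 9 (mod 65)
3^3 ≡ 27 (mod 65)
3^4 ≡ 16 (mod 65)
3^6 ≡ 14 (mod 65)
3^8 ≡ 61 (mod 65)
3^12 ≡ 1 (mod 65) ✓
Therefore the multiplicative order of 3 modulo 65 is 12.

12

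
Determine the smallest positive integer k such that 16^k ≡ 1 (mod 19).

9

ord(16) | φ(19) = 19 − 1 = 18 = 2 · 3^2.
Divisors of 18: 1, 2, 3, 6, 9, 18.
Test each divisor d:
16^1 ≡ 16
16^2 ≡ 9
16^3 ≡ 11
16^6 ≡ 7
16^9 ≡ 1
Therefore the multiplicative order of 16 modulo 19 is 9.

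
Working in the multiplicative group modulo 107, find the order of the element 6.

106

The order of 6 must divide φ(107) = 107 − 1 = 106 = 2 · 53.
Divisors of 106: 1, 2, 53, 106.
Check 6^d mod 107 for each divisor in increasing order:
6^1 ≡ 6 (mod 107)
6^2 ≡ 36 (mod 107)
6^53 ≡ 106 (mod 107)
6^106 ≡ 1 (mod 107) ✓
The smallest such exponent is 106, so the order of 6 is 106.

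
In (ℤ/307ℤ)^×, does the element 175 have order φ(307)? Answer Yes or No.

No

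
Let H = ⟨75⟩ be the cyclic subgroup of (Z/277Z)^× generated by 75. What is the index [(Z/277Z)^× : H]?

By Lagrange's theorem, ord_277(75) divides φ(277) = 277 − 1 = 276 = 2^2 · 3 · 23.
Divisors of 276: 1, 2, 3, 4, 6, 12, 23, 46, 69, 92, 138, 276.
Compute 75^d (mod 277) for the divisors d until we hit 1:
75^1 ≡ 75 (mod 277)
75^2 ≡ 85 (mod 277)
75^3 ≡ 4 (mod 277)
75^4 ≡ 23 (mod 277)
75^6 ≡ 16 (mod 277)
75^12 ≡ 256 (mod 277)
75^23 ≡ 161 (mod 277)
75^46 ≡ 160 (mod 277)
75^69 ≡ 276 (mod 277)
75^92 ≡ 116 (mod 277)
75^138 ≡ 1 (mod 277) ✓
Thus |⟨75⟩| = ord(75) = 138.
[(Z/277Z)^× : ⟨75⟩] = 276/138 = 2.

2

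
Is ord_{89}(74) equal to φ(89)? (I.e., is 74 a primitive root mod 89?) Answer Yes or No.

φ(89) = 89 − 1 = 88 = 2^3 · 11.
Test 74^(88/q) mod 89 for each prime factor q of 88:
74^44 ≡ 88 (mod 89)  [q = 2: ≢ 1 ✓]
74^8 ≡ 78 (mod 89)  [q = 11: ≢ 1 ✓]
All checks pass, so 74 has order 88 and is a primitive root modulo 89.

Yes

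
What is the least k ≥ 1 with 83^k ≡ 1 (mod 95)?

The order of 83 must divide φ(95) = φ(5·19) = (5−1)·(19−1) = 4·18 = 72 = 2^3 · 3^2.
Divisors of 72: 1, 2, 3, 4, 6, 8, 9, 12, 18, 24, 36, 72.
Compute 83^d (mod 95) for the divisors d until we hit 1:
83^1 ≡ 83 (mod 95)
83^2 ≡ 49 (mod 95)
83^3 ≡ 77 (mod 95)
83^4 ≡ 26 (mod 95)
83^6 ≡ 39 (mod 95)
83^8 ≡ 11 (mod 95)
83^9 ≡ 58 (mod 95)
83^12 ≡ 1 (mod 95) ✓
So ord_95(83) = 12.

12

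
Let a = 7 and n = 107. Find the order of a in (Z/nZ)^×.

Since 7 ∈ (Z/107Z)^×, its order divides φ(107) = 107 − 1 = 106 = 2 · 53.
Divisors of 106: 1, 2, 53, 106.
Compute 7^d (mod 107) for the divisors d until we hit 1:
7^1 ≡ 7 (mod 107)
7^2 ≡ 49 (mod 107)
7^53 ≡ 106 (mod 107)
7^106 ≡ 1 (mod 107) ✓
The smallest such exponent is 106, so the order of 7 is 106.

106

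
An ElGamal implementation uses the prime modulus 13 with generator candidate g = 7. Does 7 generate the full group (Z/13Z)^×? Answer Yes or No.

φ(13) = 13 − 1 = 12 = 2^2 · 3.
Test 7^(12/q) mod 13 for each prime factor q of 12:
7^6 ≡ 12 (mod 13)  [q = 2: ≢ 1 ✓]
7^4 ≡ 9 (mod 13)  [q = 3: ≢ 1 ✓]
All checks pass, so 7 has order 12 and is a primitive root modulo 13.

Yes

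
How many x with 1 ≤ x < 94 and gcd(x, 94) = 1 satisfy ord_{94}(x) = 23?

22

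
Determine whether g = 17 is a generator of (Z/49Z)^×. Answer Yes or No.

Yes

φ(49) = φ(7^2) = 7·(7−1) = 42 = 2 · 3 · 7.
An element g generates (Z/49Z)^× iff g^(42/q) ≢ 1 (mod 49) for each prime q ∈ {2, 3, 7}.
17^21 ≡ 48 (mod 49)  [q = 2: ≢ 1 ✓]
17^14 ≡ 30 (mod 49)  [q = 3: ≢ 1 ✓]
17^6 ≡ 22 (mod 49)  [q = 7: ≢ 1 ✓]
None equal 1, so ord_49(17) = 42: 17 is a primitive root.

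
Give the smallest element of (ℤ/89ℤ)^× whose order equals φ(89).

3

φ(89) = 89 − 1 = 88 = 2^3 · 11.
Test candidates g = 2, 3, … against the prime factors q ∈ {2, 11} of φ(89): g is a generator iff g^(88/q) ≢ 1 for every such q.
g = 2: 2^44 ≡ 1 — hits 1, so not a primitive root.
g = 3: 3^44 ≡ 88; 3^8 ≡ 64 — none is 1, so 3 is a primitive root.
The smallest primitive root modulo 89 is 3.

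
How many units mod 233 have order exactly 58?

28

φ(233) = 233 − 1 = 232 = 2^3 · 29.
(Z/233Z)^× is cyclic (|G| = 232); a cyclic group of order m has exactly φ(d) elements of each order d | m, and none otherwise.
58 = 2 · 29 divides 232, and φ(58) = 28.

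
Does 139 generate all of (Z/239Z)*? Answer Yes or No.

No

φ(239) = 239 − 1 = 238 = 2 · 7 · 17.
It suffices to check that the order of 139 is not a proper divisor of 238: compute 139^(238/q) for q ∈ {2, 7, 17}.
139^119 ≡ 238 (mod 239)  [q = 2: ≢ 1 ✓]
139^34 ≡ 98 (mod 239)  [q = 7: ≢ 1 ✓]
139^14 ≡ 1 (mod 239)  [q = 17: ≡ 1 ✗]
Since 139^14 ≡ 1, the order of 139 divides 14 < 238, so 139 is not a primitive root.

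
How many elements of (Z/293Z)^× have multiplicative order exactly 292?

144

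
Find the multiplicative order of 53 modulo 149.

The order of 53 must divide φ(149) = 149 − 1 = 148 = 2^2 · 37.
Divisors of 148: 1, 2, 4, 37, 74, 148.
Evaluate successive powers at the divisors of 148:
53^1 ≡ 53
53^2 ≡ 127
53^4 ≡ 37
53^37 ≡ 148
53^74 ≡ 1
The smallest such exponent is 74, so the order of 53 is 74.

74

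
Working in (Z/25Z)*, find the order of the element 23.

The order of 23 must divide φ(25) = φ(5^2) = 5·(5−1) = 20 = 2^2 · 5.
Divisors of 20: 1, 2, 4, 5, 10, 20.
Compute 23^d (mod 25) for the divisors d until we hit 1:
23^1 ≡ 23 (mod 25)
23^2 ≡ 4 (mod 25)
23^4 ≡ 16 (mod 25)
23^5 ≡ 18 (mod 25)
23^10 ≡ 24 (mod 25)
23^20 ≡ 1 (mod 25) ✓
Hence ord(23) = 20.

20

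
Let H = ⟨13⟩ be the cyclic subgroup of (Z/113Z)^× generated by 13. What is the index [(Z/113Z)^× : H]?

Since 13 ∈ (Z/113Z)^×, its order divides φ(113) = 113 − 1 = 112 = 2^4 · 7.
Divisors of 112: 1, 2, 4, 7, 8, 14, 16, 28, 56, 112.
Check 13^d mod 113 for each divisor in increasing order:
13^1 ≡ 13 (mod 113)
13^2 ≡ 56 (mod 113)
13^4 ≡ 85 (mod 113)
13^7 ≡ 69 (mod 113)
13^8 ≡ 106 (mod 113)
13^14 ≡ 15 (mod 113)
13^16 ≡ 49 (mod 113)
13^28 ≡ 112 (mod 113)
13^56 ≡ 1 (mod 113) ✓
So ord_113(13) = 56, hence |⟨13⟩| = 56.
[(Z/113Z)^× : ⟨13⟩] = 112/56 = 2.

2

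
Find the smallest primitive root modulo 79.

φ(79) = 79 − 1 = 78 = 2 · 3 · 13.
g is a primitive root iff g^(78/q) ≢ 1 (mod 79) for each prime q ∈ {2, 3, 13}.
g = 2: 2^39 ≡ 1 — hits 1, so not a primitive root.
g = 3: 3^39 ≡ 78; 3^26 ≡ 23; 3^6 ≡ 18 — none is 1, so 3 is a primitive root.
So 3 is the smallest generator of (Z/79Z)^×.

3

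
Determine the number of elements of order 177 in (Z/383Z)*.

0

φ(383) = 383 − 1 = 382 = 2 · 191.
(Z/383Z)^× is cyclic (|G| = 382); a cyclic group of order m has exactly φ(d) elements of each order d | m, and none otherwise.
Since 177 ∤ 382, the count is 0.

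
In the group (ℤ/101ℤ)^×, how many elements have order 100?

40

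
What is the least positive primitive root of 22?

φ(22) = φ(2)·φ(11) = 1·10 = 10 = 2 · 5.
Test candidates g = 2, 3, … against the prime factors q ∈ {2, 5} of φ(22): g is a generator iff g^(10/q) ≢ 1 for every such q.
g = 2: gcd(2, 22) = 2 > 1, not a unit — skip.
g = 3: 3^5 ≡ 1 — hits 1, so not a primitive root.
g = 4: gcd(4, 22) = 2 > 1, not a unit — skip.
g = 5: 5^5 ≡ 1 — hits 1, so not a primitive root.
g = 6: gcd(6, 22) = 2 > 1, not a unit — skip.
g = 7: 7^5 ≡ 21; 7^2 ≡ 5 — none is 1, so 7 is a primitive root.
Hence the least primitive root of 22 is 7.

7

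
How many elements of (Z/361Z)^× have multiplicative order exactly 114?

φ(361) = φ(19^2) = 19·(19−1) = 342 = 2 · 3^2 · 19.
Since (Z/361Z)^× is cyclic of order 342, the number of elements of order d is φ(d) when d | 342 and 0 otherwise.
114 = 2 · 3 · 19 divides 342, and φ(114) = 36.

36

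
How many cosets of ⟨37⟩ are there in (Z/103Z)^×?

Since 37 ∈ (Z/103Z)^×, its order divides φ(103) = 103 − 1 = 102 = 2 · 3 · 17.
Divisors of 102: 1, 2, 3, 6, 17, 34, 51, 102.
Compute 37^d (mod 103) for the divisors d until we hit 1:
37^1 ≡ 37 (mod 103)
37^2 ≡ 30 (mod 103)
37^3 ≡ 80 (mod 103)
37^6 ≡ 14 (mod 103)
37^17 ≡ 102 (mod 103)
37^34 ≡ 1 (mod 103) ✓
So ord_103(37) = 34, hence |⟨37⟩| = 34.
Index = |(Z/103Z)^×| / |⟨37⟩| = 102 / 34 = 3.

3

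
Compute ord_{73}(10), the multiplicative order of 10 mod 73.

By Lagrange's theorem, ord_73(10) divides φ(73) = 73 − 1 = 72 = 2^3 · 3^2.
Divisors of 72: 1, 2, 3, 4, 6, 8, 9, 12, 18, 24, 36, 72.
Evaluate successive powers at the divisors of 72:
10^1 ≡ 10 (mod 73)
10^2 ≡ 27 (mod 73)
10^3 ≡ 51 (mod 73)
10^4 ≡ 72 (mod 73)
10^6 ≡ 46 (mod 73)
10^8 ≡ 1 (mod 73) ✓
Therefore the multiplicative order of 10 modulo 73 is 8.

8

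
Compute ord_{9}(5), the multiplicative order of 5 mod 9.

6

Since 5 ∈ (Z/9Z)^×, its order divides φ(9) = φ(3^2) = 3·(3−1) = 6 = 2 · 3.
Divisors of 6: 1, 2, 3, 6.
Test each divisor d:
5^1 ≡ 5 (mod 9)
5^2 ≡ 7 (mod 9)
5^3 ≡ 8 (mod 9)
5^6 ≡ 1 (mod 9) ✓
Hence ord(5) = 6.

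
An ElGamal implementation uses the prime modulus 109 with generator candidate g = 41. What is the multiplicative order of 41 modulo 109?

12

Since 41 ∈ (Z/109Z)^×, its order divides φ(109) = 109 − 1 = 108 = 2^2 · 3^3.
Divisors of 108: 1, 2, 3, 4, 6, 9, 12, 18, 27, 36, 54, 108.
Compute 41^d (mod 109) for the divisors d until we hit 1:
41^1 ≡ 41 (mod 109)
41^2 ≡ 46 (mod 109)
41^3 ≡ 33 (mod 109)
41^4 ≡ 45 (mod 109)
41^6 ≡ 108 (mod 109)
41^9 ≡ 76 (mod 109)
41^12 ≡ 1 (mod 109) ✓
Therefore the multiplicative order of 41 modulo 109 is 12.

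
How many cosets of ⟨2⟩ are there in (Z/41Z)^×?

2

The order of 2 must divide φ(41) = 41 − 1 = 40 = 2^3 · 5.
Divisors of 40: 1, 2, 4, 5, 8, 10, 20, 40.
Test each divisor d:
2^1 ≡ 2 (mod 41)
2^2 ≡ 4 (mod 41)
2^4 ≡ 16 (mod 41)
2^5 ≡ 32 (mod 41)
2^8 ≡ 10 (mod 41)
2^10 ≡ 40 (mod 41)
2^20 ≡ 1 (mod 41) ✓
The order of 2 is 20, so the subgroup it generates has 20 elements.
The index is φ(41) / ord(2) = 40 / 20 = 2.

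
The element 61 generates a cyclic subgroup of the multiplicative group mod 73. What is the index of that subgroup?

2

ord(61) | φ(73) = 73 − 1 = 72 = 2^3 · 3^2.
Divisors of 72: 1, 2, 3, 4, 6, 8, 9, 12, 18, 24, 36, 72.
Evaluate successive powers at the divisors of 72:
61^1 ≡ 61 (mod 73)
61^2 ≡ 71 (mod 73)
61^3 ≡ 24 (mod 73)
61^4 ≡ 4 (mod 73)
61^6 ≡ 65 (mod 73)
61^8 ≡ 16 (mod 73)
61^9 ≡ 27 (mod 73)
61^12 ≡ 64 (mod 73)
61^18 ≡ 72 (mod 73)
61^24 ≡ 8 (mod 73)
61^36 ≡ 1 (mod 73) ✓
Thus |⟨61⟩| = ord(61) = 36.
[(Z/73Z)^× : ⟨61⟩] = 72/36 = 2.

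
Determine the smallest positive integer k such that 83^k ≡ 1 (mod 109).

ord(83) | φ(109) = 109 − 1 = 108 = 2^2 · 3^3.
Divisors of 108: 1, 2, 3, 4, 6, 9, 12, 18, 27, 36, 54, 108.
Test each divisor d:
83^1 ≡ 83 (mod 109)
83^2 ≡ 22 (mod 109)
83^3 ≡ 82 (mod 109)
83^4 ≡ 48 (mod 109)
83^6 ≡ 75 (mod 109)
83^9 ≡ 46 (mod 109)
83^12 ≡ 66 (mod 109)
83^18 ≡ 45 (mod 109)
83^27 ≡ 108 (mod 109)
83^36 ≡ 63 (mod 109)
83^54 ≡ 1 (mod 109) ✓
Therefore the multiplicative order of 83 modulo 109 is 54.

54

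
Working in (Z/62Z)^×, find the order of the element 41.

Since 41 ∈ (Z/62Z)^×, its order divides φ(62) = φ(2)·φ(31) = 1·30 = 30 = 2 · 3 · 5.
Divisors of 30: 1, 2, 3, 5, 6, 10, 15, 30.
Compute 41^d (mod 62) for the divisors d until we hit 1:
41^1 ≡ 41 (mod 62)
41^2 ≡ 7 (mod 62)
41^3 ≡ 39 (mod 62)
41^5 ≡ 25 (mod 62)
41^6 ≡ 33 (mod 62)
41^10 ≡ 5 (mod 62)
41^15 ≡ 1 (mod 62) ✓
Therefore the multiplicative order of 41 modulo 62 is 15.

15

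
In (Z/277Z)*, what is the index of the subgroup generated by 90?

4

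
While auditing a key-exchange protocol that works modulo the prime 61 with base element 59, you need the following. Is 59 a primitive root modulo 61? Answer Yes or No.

Yes

φ(61) = 61 − 1 = 60 = 2^2 · 3 · 5.
An element g generates (Z/61Z)^× iff g^(60/q) ≢ 1 (mod 61) for each prime q ∈ {2, 3, 5}.
59^30 ≡ 60 (mod 61)  [q = 2: ≢ 1 ✓]
59^20 ≡ 47 (mod 61)  [q = 3: ≢ 1 ✓]
59^12 ≡ 9 (mod 61)  [q = 5: ≢ 1 ✓]
Every test exponent gives a nontrivial residue, hence 59 generates the full group.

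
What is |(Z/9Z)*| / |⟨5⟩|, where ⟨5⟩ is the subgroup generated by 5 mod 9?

Since 5 ∈ (Z/9Z)^×, its order divides φ(9) = φ(3^2) = 3·(3−1) = 6 = 2 · 3.
Divisors of 6: 1, 2, 3, 6.
Check 5^d mod 9 for each divisor in increasing order:
5^1 ≡ 5
5^2 ≡ 7
5^3 ≡ 8
5^6 ≡ 1
So ord_9(5) = 6, hence |⟨5⟩| = 6.
The index is φ(9) / ord(5) = 6 / 6 = 1.

1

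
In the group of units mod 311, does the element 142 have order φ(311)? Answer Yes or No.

No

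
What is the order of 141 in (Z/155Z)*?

30

By Lagrange's theorem, ord_155(141) divides φ(155) = φ(5·31) = (5−1)·(31−1) = 4·30 = 120 = 2^3 · 3 · 5.
Divisors of 120: 1, 2, 3, 4, 5, 6, 8, 10, 12, 15, 20, 24, 30, 40, 60, 120.
Compute 141^d (mod 155) for the divisors d until we hit 1:
141^1 ≡ 141
141^2 ≡ 41
141^3 ≡ 46
141^4 ≡ 131
141^5 ≡ 26
141^6 ≡ 101
141^8 ≡ 111
141^10 ≡ 56
141^12 ≡ 126
141^15 ≡ 61
141^20 ≡ 36
141^24 ≡ 66
141^30 ≡ 1
Therefore the multiplicative order of 141 modulo 155 is 30.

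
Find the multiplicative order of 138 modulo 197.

98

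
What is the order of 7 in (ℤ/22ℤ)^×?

10

The order of 7 must divide φ(22) = φ(2)·φ(11) = 1·10 = 10 = 2 · 5.
Divisors of 10: 1, 2, 5, 10.
Test each divisor d:
7^1 ≡ 7 (mod 22)
7^2 ≡ 5 (mod 22)
7^5 ≡ 21 (mod 22)
7^10 ≡ 1 (mod 22) ✓
Therefore the multiplicative order of 7 modulo 22 is 10.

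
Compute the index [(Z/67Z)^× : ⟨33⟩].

ord(33) | φ(67) = 67 − 1 = 66 = 2 · 3 · 11.
Divisors of 66: 1, 2, 3, 6, 11, 22, 33, 66.
Test each divisor d:
33^1 ≡ 33 (mod 67)
33^2 ≡ 17 (mod 67)
33^3 ≡ 25 (mod 67)
33^6 ≡ 22 (mod 67)
33^11 ≡ 37 (mod 67)
33^22 ≡ 29 (mod 67)
33^33 ≡ 1 (mod 67) ✓
So ord_67(33) = 33, hence |⟨33⟩| = 33.
[(Z/67Z)^× : ⟨33⟩] = 66/33 = 2.

2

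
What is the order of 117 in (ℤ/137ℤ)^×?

136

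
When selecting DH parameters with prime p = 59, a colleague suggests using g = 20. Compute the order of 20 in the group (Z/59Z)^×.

By Lagrange's theorem, ord_59(20) divides φ(59) = 59 − 1 = 58 = 2 · 29.
Divisors of 58: 1, 2, 29, 58.
Check 20^d mod 59 for each divisor in increasing order:
20^1 ≡ 20 (mod 59)
20^2 ≡ 46 (mod 59)
20^29 ≡ 1 (mod 59) ✓
Hence ord(20) = 29.

29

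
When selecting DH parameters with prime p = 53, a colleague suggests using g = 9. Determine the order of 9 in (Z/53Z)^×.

26

ord(9) | φ(53) = 53 − 1 = 52 = 2^2 · 13.
Divisors of 52: 1, 2, 4, 13, 26, 52.
Test each divisor d:
9^1 ≡ 9 (mod 53)
9^2 ≡ 28 (mod 53)
9^4 ≡ 42 (mod 53)
9^13 ≡ 52 (mod 53)
9^26 ≡ 1 (mod 53) ✓
Hence ord(9) = 26.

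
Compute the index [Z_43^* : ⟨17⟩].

2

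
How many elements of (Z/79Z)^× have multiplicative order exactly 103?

0

φ(79) = 79 − 1 = 78 = 2 · 3 · 13.
Since (Z/79Z)^× is cyclic of order 78, the number of elements of order d is φ(d) when d | 78 and 0 otherwise.
103 does not divide 78, so no element of (Z/79Z)^× has order 103.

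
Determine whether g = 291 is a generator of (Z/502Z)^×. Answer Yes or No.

No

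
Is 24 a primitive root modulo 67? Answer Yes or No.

No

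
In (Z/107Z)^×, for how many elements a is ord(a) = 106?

φ(107) = 107 − 1 = 106 = 2 · 53.
(Z/107Z)^× is cyclic (|G| = 106); a cyclic group of order m has exactly φ(d) elements of each order d | m, and none otherwise.
106 = 2 · 53 divides 106, and φ(106) = 52.

52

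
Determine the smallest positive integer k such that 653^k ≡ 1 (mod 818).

408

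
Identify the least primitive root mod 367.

φ(367) = 367 − 1 = 366 = 2 · 3 · 61.
g is a primitive root iff g^(366/q) ≢ 1 (mod 367) for each prime q ∈ {2, 3, 61}.
g = 2: 2^183 ≡ 1 — hits 1, so not a primitive root.
g = 3: 3^183 ≡ 366; 3^122 ≡ 1 — hits 1, so not a primitive root.
g = 4: 4^183 ≡ 1 — hits 1, so not a primitive root.
g = 5: 5^183 ≡ 366; 5^122 ≡ 1 — hits 1, so not a primitive root.
g = 6: 6^183 ≡ 366; 6^122 ≡ 283; 6^6 ≡ 47 — none is 1, so 6 is a primitive root.
Hence the least primitive root of 367 is 6.

6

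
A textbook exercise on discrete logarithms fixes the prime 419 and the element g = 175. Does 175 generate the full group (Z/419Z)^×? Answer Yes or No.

φ(419) = 419 − 1 = 418 = 2 · 11 · 19.
It suffices to check that the order of 175 is not a proper divisor of 418: compute 175^(418/q) for q ∈ {2, 11, 19}.
175^209 ≡ 1 (mod 419)  [q = 2: ≡ 1 ✗]
175^38 ≡ 169 (mod 419)  [q = 11: ≢ 1 ✓]
175^22 ≡ 136 (mod 419)  [q = 19: ≢ 1 ✓]
175^209 ≡ 1 shows ord(175) | 209, strictly less than φ(419); not a primitive root.

No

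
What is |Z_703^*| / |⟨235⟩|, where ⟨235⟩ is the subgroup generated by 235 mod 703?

Since 235 ∈ (Z/703Z)^×, its order divides φ(703) = φ(19·37) = (19−1)·(37−1) = 18·36 = 648 = 2^3 · 3^4.
Divisors of 648: 1, 2, 3, 4, 6, 8, 9, 12, 18, 24, 27, 36, 54, 72, 81, 108, 162, 216, 324, 648.
Evaluate successive powers at the divisors of 648:
235^1 ≡ 235 (mod 703)
235^2 ≡ 391 (mod 703)
235^3 ≡ 495 (mod 703)
235^4 ≡ 330 (mod 703)
235^6 ≡ 381 (mod 703)
235^8 ≡ 638 (mod 703)
235^9 ≡ 191 (mod 703)
235^12 ≡ 343 (mod 703)
235^18 ≡ 628 (mod 703)
235^24 ≡ 248 (mod 703)
235^27 ≡ 438 (mod 703)
235^36 ≡ 1 (mod 703) ✓
Thus |⟨235⟩| = ord(235) = 36.
[(Z/703Z)^× : ⟨235⟩] = 648/36 = 18.

18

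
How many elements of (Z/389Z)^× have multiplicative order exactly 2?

1

φ(389) = 389 − 1 = 388 = 2^2 · 97.
In a cyclic group of order 388, there are φ(d) elements of order d for each divisor d of 388, and zero for non-divisors.
2 | 388, and φ(2) = 2 − 1 = 1.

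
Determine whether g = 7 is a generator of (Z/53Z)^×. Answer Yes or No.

No

φ(53) = 53 − 1 = 52 = 2^2 · 13.
An element g generates (Z/53Z)^× iff g^(52/q) ≢ 1 (mod 53) for each prime q ∈ {2, 13}.
7^26 ≡ 1 (mod 53)  [q = 2: ≡ 1 ✗]
7^4 ≡ 16 (mod 53)  [q = 13: ≢ 1 ✓]
7^26 ≡ 1 shows ord(7) | 26, strictly less than φ(53); not a primitive root.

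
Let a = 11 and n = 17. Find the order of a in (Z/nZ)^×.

16

The order of 11 must divide φ(17) = 17 − 1 = 16 = 2^4.
Divisors of 16: 1, 2, 4, 8, 16.
Test each divisor d:
11^1 ≡ 11 (mod 17)
11^2 ≡ 2 (mod 17)
11^4 ≡ 4 (mod 17)
11^8 ≡ 16 (mod 17)
11^16 ≡ 1 (mod 17) ✓
Hence ord(11) = 16.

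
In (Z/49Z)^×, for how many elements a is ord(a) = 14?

φ(49) = φ(7^2) = 7·(7−1) = 42 = 2 · 3 · 7.
Since (Z/49Z)^× is cyclic of order 42, the number of elements of order d is φ(d) when d | 42 and 0 otherwise.
14 = 2 · 7 divides 42, and φ(14) = 6.

6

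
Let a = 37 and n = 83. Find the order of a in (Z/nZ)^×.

By Lagrange's theorem, ord_83(37) divides φ(83) = 83 − 1 = 82 = 2 · 41.
Divisors of 82: 1, 2, 41, 82.
Compute 37^d (mod 83) for the divisors d until we hit 1:
37^1 ≡ 37 (mod 83)
37^2 ≡ 41 (mod 83)
37^41 ≡ 1 (mod 83) ✓
The smallest such exponent is 41, so the order of 37 is 41.

41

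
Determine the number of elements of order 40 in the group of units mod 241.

16

φ(241) = 241 − 1 = 240 = 2^4 · 3 · 5.
(Z/241Z)^× is cyclic (|G| = 240); a cyclic group of order m has exactly φ(d) elements of each order d | m, and none otherwise.
40 = 2^3 · 5 divides 240, and φ(40) = 16.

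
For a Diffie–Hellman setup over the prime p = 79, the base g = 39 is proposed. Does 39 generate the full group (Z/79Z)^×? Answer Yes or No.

Yes

φ(79) = 79 − 1 = 78 = 2 · 3 · 13.
39 is a primitive root mod 79 iff 39^(φ(79)/q) ≢ 1 for every prime q | φ(79), i.e. q ∈ {2, 3, 13}.
39^39 ≡ 78 (mod 79)  [q = 2: ≢ 1 ✓]
39^26 ≡ 55 (mod 79)  [q = 3: ≢ 1 ✓]
39^6 ≡ 21 (mod 79)  [q = 13: ≢ 1 ✓]
All checks pass, so 39 has order 78 and is a primitive root modulo 79.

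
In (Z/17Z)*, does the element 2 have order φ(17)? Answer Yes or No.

No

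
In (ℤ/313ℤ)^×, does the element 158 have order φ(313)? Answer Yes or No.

No

φ(313) = 313 − 1 = 312 = 2^3 · 3 · 13.
It suffices to check that the order of 158 is not a proper divisor of 312: compute 158^(312/q) for q ∈ {2, 3, 13}.
158^156 ≡ 1 (mod 313)  [q = 2: ≡ 1 ✗]
158^104 ≡ 214 (mod 313)  [q = 3: ≢ 1 ✓]
158^24 ≡ 44 (mod 313)  [q = 13: ≢ 1 ✓]
158^156 ≡ 1 shows ord(158) | 156, strictly less than φ(313); not a primitive root.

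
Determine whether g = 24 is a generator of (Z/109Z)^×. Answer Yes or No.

Yes

φ(109) = 109 − 1 = 108 = 2^2 · 3^3.
It suffices to check that the order of 24 is not a proper divisor of 108: compute 24^(108/q) for q ∈ {2, 3}.
24^54 ≡ 108 (mod 109)  [q = 2: ≢ 1 ✓]
24^36 ≡ 63 (mod 109)  [q = 3: ≢ 1 ✓]
All checks pass, so 24 has order 108 and is a primitive root modulo 109.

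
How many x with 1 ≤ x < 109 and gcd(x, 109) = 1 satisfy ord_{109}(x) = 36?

φ(109) = 109 − 1 = 108 = 2^2 · 3^3.
Since (Z/109Z)^× is cyclic of order 108, the number of elements of order d is φ(d) when d | 108 and 0 otherwise.
36 = 2^2 · 3^2 divides 108, and φ(36) = 12.

12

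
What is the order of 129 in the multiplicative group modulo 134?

11

Since 129 ∈ (Z/134Z)^×, its order divides φ(134) = φ(2)·φ(67) = 1·66 = 66 = 2 · 3 · 11.
Divisors of 66: 1, 2, 3, 6, 11, 22, 33, 66.
Test each divisor d:
129^1 ≡ 129 (mod 134)
129^2 ≡ 25 (mod 134)
129^3 ≡ 9 (mod 134)
129^6 ≡ 81 (mod 134)
129^11 ≡ 1 (mod 134) ✓
The smallest such exponent is 11, so the order of 129 is 11.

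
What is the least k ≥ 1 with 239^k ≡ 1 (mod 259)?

36

The order of 239 must divide φ(259) = φ(7·37) = (7−1)·(37−1) = 6·36 = 216 = 2^3 · 3^3.
Divisors of 216: 1, 2, 3, 4, 6, 8, 9, 12, 18, 24, 27, 36, 54, 72, 108, 216.
Evaluate successive powers at the divisors of 216:
239^1 ≡ 239 (mod 259)
239^2 ≡ 141 (mod 259)
239^3 ≡ 29 (mod 259)
239^4 ≡ 197 (mod 259)
239^6 ≡ 64 (mod 259)
239^8 ≡ 218 (mod 259)
239^9 ≡ 43 (mod 259)
239^12 ≡ 211 (mod 259)
239^18 ≡ 36 (mod 259)
239^24 ≡ 232 (mod 259)
239^27 ≡ 253 (mod 259)
239^36 ≡ 1 (mod 259) ✓
So ord_259(239) = 36.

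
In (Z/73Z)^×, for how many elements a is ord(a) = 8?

4

φ(73) = 73 − 1 = 72 = 2^3 · 3^2.
In a cyclic group of order 72, there are φ(d) elements of order d for each divisor d of 72, and zero for non-divisors.
8 = 2^3 divides 72, and φ(8) = 4.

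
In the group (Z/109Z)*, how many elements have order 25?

0

φ(109) = 109 − 1 = 108 = 2^2 · 3^3.
(Z/109Z)^× is cyclic (|G| = 108); a cyclic group of order m has exactly φ(d) elements of each order d | m, and none otherwise.
Here 108 is not a multiple of 25, so there are no elements of order 25.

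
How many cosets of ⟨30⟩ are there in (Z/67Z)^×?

11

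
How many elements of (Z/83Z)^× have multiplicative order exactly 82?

40

φ(83) = 83 − 1 = 82 = 2 · 41.
Since (Z/83Z)^× is cyclic of order 82, the number of elements of order d is φ(d) when d | 82 and 0 otherwise.
82 = 2 · 41 divides 82, and φ(82) = 40.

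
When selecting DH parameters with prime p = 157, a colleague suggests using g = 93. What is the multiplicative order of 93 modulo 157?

13

ord(93) | φ(157) = 157 − 1 = 156 = 2^2 · 3 · 13.
Divisors of 156: 1, 2, 3, 4, 6, 12, 13, 26, 39, 52, 78, 156.
Test each divisor d:
93^1 ≡ 93 (mod 157)
93^2 ≡ 14 (mod 157)
93^3 ≡ 46 (mod 157)
93^4 ≡ 39 (mod 157)
93^6 ≡ 75 (mod 157)
93^12 ≡ 130 (mod 157)
93^13 ≡ 1 (mod 157) ✓
Therefore the multiplicative order of 93 modulo 157 is 13.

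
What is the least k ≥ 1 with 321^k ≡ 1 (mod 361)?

By Lagrange's theorem, ord_361(321) divides φ(361) = φ(19^2) = 19·(19−1) = 342 = 2 · 3^2 · 19.
Divisors of 342: 1, 2, 3, 6, 9, 18, 19, 38, 57, 114, 171, 342.
Compute 321^d (mod 361) for the divisors d until we hit 1:
321^1 ≡ 321 (mod 361)
321^2 ≡ 156 (mod 361)
321^3 ≡ 258 (mod 361)
321^6 ≡ 140 (mod 361)
321^9 ≡ 20 (mod 361)
321^18 ≡ 39 (mod 361)
321^19 ≡ 245 (mod 361)
321^38 ≡ 99 (mod 361)
321^57 ≡ 68 (mod 361)
321^114 ≡ 292 (mod 361)
321^171 ≡ 1 (mod 361) ✓
So ord_361(321) = 171.

171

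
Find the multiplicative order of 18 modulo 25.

Since 18 ∈ (Z/25Z)^×, its order divides φ(25) = φ(5^2) = 5·(5−1) = 20 = 2^2 · 5.
Divisors of 20: 1, 2, 4, 5, 10, 20.
Compute 18^d (mod 25) for the divisors d until we hit 1:
18^1 ≡ 18
18^2 ≡ 24
18^4 ≡ 1
The smallest such exponent is 4, so the order of 18 is 4.

4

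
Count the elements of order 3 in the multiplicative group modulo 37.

2

φ(37) = 37 − 1 = 36 = 2^2 · 3^2.
(Z/37Z)^× is cyclic (|G| = 36); a cyclic group of order m has exactly φ(d) elements of each order d | m, and none otherwise.
3 | 36, and φ(3) = 3 − 1 = 2.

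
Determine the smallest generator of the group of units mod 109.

φ(109) = 109 − 1 = 108 = 2^2 · 3^3.
g is a primitive root iff g^(108/q) ≢ 1 (mod 109) for each prime q ∈ {2, 3}.
g = 2: 2^54 ≡ 108; 2^36 ≡ 1 — hits 1, so not a primitive root.
g = 3: 3^54 ≡ 1 — hits 1, so not a primitive root.
g = 4: 4^54 ≡ 1 — hits 1, so not a primitive root.
g = 5: 5^54 ≡ 1 — hits 1, so not a primitive root.
g = 6: 6^54 ≡ 108; 6^36 ≡ 63 — none is 1, so 6 is a primitive root.
The smallest primitive root modulo 109 is 6.

6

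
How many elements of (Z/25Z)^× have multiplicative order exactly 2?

φ(25) = φ(5^2) = 5·(5−1) = 20 = 2^2 · 5.
Since (Z/25Z)^× is cyclic of order 20, the number of elements of order d is φ(d) when d | 20 and 0 otherwise.
2 | 20, and φ(2) = 2 − 1 = 1.

1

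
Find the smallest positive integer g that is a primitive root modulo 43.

3

φ(43) = 43 − 1 = 42 = 2 · 3 · 7.
g is a primitive root iff g^(42/q) ≢ 1 (mod 43) for each prime q ∈ {2, 3, 7}.
g = 2: 2^21 ≡ 42; 2^14 ≡ 1 — hits 1, so not a primitive root.
g = 3: 3^21 ≡ 42; 3^14 ≡ 36; 3^6 ≡ 41 — none is 1, so 3 is a primitive root.
The smallest primitive root modulo 43 is 3.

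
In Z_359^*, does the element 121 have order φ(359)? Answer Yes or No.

No

φ(359) = 359 − 1 = 358 = 2 · 179.
121 is a primitive root mod 359 iff 121^(φ(359)/q) ≢ 1 for every prime q | φ(359), i.e. q ∈ {2, 179}.
121^179 ≡ 1 (mod 359)  [q = 2: ≡ 1 ✗]
121^2 ≡ 281 (mod 359)  [q = 179: ≢ 1 ✓]
Since 121^179 ≡ 1, the order of 121 divides 179 < 358, so 121 is not a primitive root.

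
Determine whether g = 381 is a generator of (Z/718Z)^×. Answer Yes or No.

No

φ(718) = φ(2)·φ(359) = 1·358 = 358 = 2 · 179.
Test 381^(358/q) mod 718 for each prime factor q of 358:
381^179 ≡ 1 (mod 718)  [q = 2: ≡ 1 ✗]
381^2 ≡ 125 (mod 718)  [q = 179: ≢ 1 ✓]
The check at q = 2 fails, so 381 generates a proper subgroup.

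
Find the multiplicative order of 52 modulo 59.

58

ord(52) | φ(59) = 59 − 1 = 58 = 2 · 29.
Divisors of 58: 1, 2, 29, 58.
Test each divisor d:
52^1 ≡ 52
52^2 ≡ 49
52^29 ≡ 58
52^58 ≡ 1
So ord_59(52) = 58.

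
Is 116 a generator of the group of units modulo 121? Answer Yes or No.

φ(121) = φ(11^2) = 11·(11−1) = 110 = 2 · 5 · 11.
An element g generates (Z/121Z)^× iff g^(110/q) ≢ 1 (mod 121) for each prime q ∈ {2, 5, 11}.
116^55 ≡ 120 (mod 121)  [q = 2: ≢ 1 ✓]
116^22 ≡ 3 (mod 121)  [q = 5: ≢ 1 ✓]
116^10 ≡ 78 (mod 121)  [q = 11: ≢ 1 ✓]
All checks pass, so 116 has order 110 and is a primitive root modulo 121.

Yes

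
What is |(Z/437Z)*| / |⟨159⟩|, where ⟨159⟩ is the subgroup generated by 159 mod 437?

6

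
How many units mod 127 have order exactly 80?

0

φ(127) = 127 − 1 = 126 = 2 · 3^2 · 7.
In a cyclic group of order 126, there are φ(d) elements of order d for each divisor d of 126, and zero for non-divisors.
Here 126 is not a multiple of 80, so there are no elements of order 80.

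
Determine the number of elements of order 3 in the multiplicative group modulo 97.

2

φ(97) = 97 − 1 = 96 = 2^5 · 3.
In a cyclic group of order 96, there are φ(d) elements of order d for each divisor d of 96, and zero for non-divisors.
3 | 96, and φ(3) = 3 − 1 = 2.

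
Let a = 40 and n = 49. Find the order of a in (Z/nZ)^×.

ord(40) | φ(49) = φ(7^2) = 7·(7−1) = 42 = 2 · 3 · 7.
Divisors of 42: 1, 2, 3, 6, 7, 14, 21, 42.
Check 40^d mod 49 for each divisor in increasing order:
40^1 ≡ 40 (mod 49)
40^2 ≡ 32 (mod 49)
40^3 ≡ 6 (mod 49)
40^6 ≡ 36 (mod 49)
40^7 ≡ 19 (mod 49)
40^14 ≡ 18 (mod 49)
40^21 ≡ 48 (mod 49)
40^42 ≡ 1 (mod 49) ✓
Therefore the multiplicative order of 40 modulo 49 is 42.

42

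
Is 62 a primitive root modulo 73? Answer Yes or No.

φ(73) = 73 − 1 = 72 = 2^3 · 3^2.
62 is a primitive root mod 73 iff 62^(φ(73)/q) ≢ 1 for every prime q | φ(73), i.e. q ∈ {2, 3}.
62^36 ≡ 72 (mod 73)  [q = 2: ≢ 1 ✓]
62^24 ≡ 8 (mod 73)  [q = 3: ≢ 1 ✓]
All checks pass, so 62 has order 72 and is a primitive root modulo 73.

Yes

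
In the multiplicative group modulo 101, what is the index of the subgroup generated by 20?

2

By Lagrange's theorem, ord_101(20) divides φ(101) = 101 − 1 = 100 = 2^2 · 5^2.
Divisors of 100: 1, 2, 4, 5, 10, 20, 25, 50, 100.
Compute 20^d (mod 101) for the divisors d until we hit 1:
20^1 ≡ 20
20^2 ≡ 97
20^4 ≡ 16
20^5 ≡ 17
20^10 ≡ 87
20^20 ≡ 95
20^25 ≡ 100
20^50 ≡ 1
So ord_101(20) = 50, hence |⟨20⟩| = 50.
The index is φ(101) / ord(20) = 100 / 50 = 2.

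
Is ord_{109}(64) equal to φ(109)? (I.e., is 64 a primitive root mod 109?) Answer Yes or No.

φ(109) = 109 − 1 = 108 = 2^2 · 3^3.
64 is a primitive root mod 109 iff 64^(φ(109)/q) ≢ 1 for every prime q | φ(109), i.e. q ∈ {2, 3}.
64^54 ≡ 1 (mod 109)  [q = 2: ≡ 1 ✗]
64^36 ≡ 1 (mod 109)  [q = 3: ≡ 1 ✗]
The check at q = 2 fails, so 64 generates a proper subgroup.

No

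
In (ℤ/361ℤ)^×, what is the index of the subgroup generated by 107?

Since 107 ∈ (Z/361Z)^×, its order divides φ(361) = φ(19^2) = 19·(19−1) = 342 = 2 · 3^2 · 19.
Divisors of 342: 1, 2, 3, 6, 9, 18, 19, 38, 57, 114, 171, 342.
Test each divisor d:
107^1 ≡ 107
107^2 ≡ 258
107^3 ≡ 170
107^6 ≡ 20
107^9 ≡ 151
107^18 ≡ 58
107^19 ≡ 69
107^38 ≡ 68
107^57 ≡ 360
107^114 ≡ 1
The order of 107 is 114, so the subgroup it generates has 114 elements.
[(Z/361Z)^× : ⟨107⟩] = 342/114 = 3.

3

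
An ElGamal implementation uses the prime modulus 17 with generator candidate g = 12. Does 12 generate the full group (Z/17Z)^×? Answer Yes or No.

Yes

φ(17) = 17 − 1 = 16 = 2^4.
It suffices to check that the order of 12 is not a proper divisor of 16: compute 12^(16/q) for q ∈ {2}.
12^8 ≡ 16 (mod 17)  [q = 2: ≢ 1 ✓]
Every test exponent gives a nontrivial residue, hence 12 generates the full group.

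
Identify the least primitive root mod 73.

5

φ(73) = 73 − 1 = 72 = 2^3 · 3^2.
Test candidates g = 2, 3, … against the prime factors q ∈ {2, 3} of φ(73): g is a generator iff g^(72/q) ≢ 1 for every such q.
g = 2: 2^36 ≡ 1 — hits 1, so not a primitive root.
g = 3: 3^36 ≡ 1 — hits 1, so not a primitive root.
g = 4: 4^36 ≡ 1 — hits 1, so not a primitive root.
g = 5: 5^36 ≡ 72; 5^24 ≡ 8 — none is 1, so 5 is a primitive root.
The smallest primitive root modulo 73 is 5.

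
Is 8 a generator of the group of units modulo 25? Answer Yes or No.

Yes

φ(25) = φ(5^2) = 5·(5−1) = 20 = 2^2 · 5.
It suffices to check that the order of 8 is not a proper divisor of 20: compute 8^(20/q) for q ∈ {2, 5}.
8^10 ≡ 24 (mod 25)  [q = 2: ≢ 1 ✓]
8^4 ≡ 21 (mod 25)  [q = 5: ≢ 1 ✓]
All checks pass, so 8 has order 20 and is a primitive root modulo 25.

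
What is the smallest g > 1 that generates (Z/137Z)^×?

φ(137) = 137 − 1 = 136 = 2^3 · 17.
g is a primitive root iff g^(136/q) ≢ 1 (mod 137) for each prime q ∈ {2, 17}.
g = 2: 2^68 ≡ 1 — hits 1, so not a primitive root.
g = 3: 3^68 ≡ 136; 3^8 ≡ 122 — none is 1, so 3 is a primitive root.
The smallest primitive root modulo 137 is 3.

3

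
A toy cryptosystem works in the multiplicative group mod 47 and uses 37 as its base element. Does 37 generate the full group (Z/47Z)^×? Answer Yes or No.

φ(47) = 47 − 1 = 46 = 2 · 23.
Test 37^(46/q) mod 47 for each prime factor q of 46:
37^23 ≡ 1 (mod 47)  [q = 2: ≡ 1 ✗]
37^2 ≡ 6 (mod 47)  [q = 23: ≢ 1 ✓]
Since 37^23 ≡ 1, the order of 37 divides 23 < 46, so 37 is not a primitive root.

No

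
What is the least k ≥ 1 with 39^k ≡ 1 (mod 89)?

11

The order of 39 must divide φ(89) = 89 − 1 = 88 = 2^3 · 11.
Divisors of 88: 1, 2, 4, 8, 11, 22, 44, 88.
Test each divisor d:
39^1 ≡ 39 (mod 89)
39^2 ≡ 8 (mod 89)
39^4 ≡ 64 (mod 89)
39^8 ≡ 2 (mod 89)
39^11 ≡ 1 (mod 89) ✓
Hence ord(39) = 11.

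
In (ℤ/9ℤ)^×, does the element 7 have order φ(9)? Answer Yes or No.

No

φ(9) = φ(3^2) = 3·(3−1) = 6 = 2 · 3.
It suffices to check that the order of 7 is not a proper divisor of 6: compute 7^(6/q) for q ∈ {2, 3}.
7^3 ≡ 1 (mod 9)  [q = 2: ≡ 1 ✗]
7^2 ≡ 4 (mod 9)  [q = 3: ≢ 1 ✓]
The check at q = 2 fails, so 7 generates a proper subgroup.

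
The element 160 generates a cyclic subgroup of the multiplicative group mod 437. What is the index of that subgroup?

By Lagrange's theorem, ord_437(160) divides φ(437) = φ(19·23) = (19−1)·(23−1) = 18·22 = 396 = 2^2 · 3^2 · 11.
Divisors of 396: 1, 2, 3, 4, 6, 9, 11, 12, 18, 22, 33, 36, 44, 66, 99, 132, 198, 396.
Evaluate successive powers at the divisors of 396:
160^1 ≡ 160 (mod 437)
160^2 ≡ 254 (mod 437)
160^3 ≡ 436 (mod 437)
160^4 ≡ 277 (mod 437)
160^6 ≡ 1 (mod 437) ✓
Thus |⟨160⟩| = ord(160) = 6.
The index is φ(437) / ord(160) = 396 / 6 = 66.

66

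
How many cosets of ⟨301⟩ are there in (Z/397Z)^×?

11

By Lagrange's theorem, ord_397(301) divides φ(397) = 397 − 1 = 396 = 2^2 · 3^2 · 11.
Divisors of 396: 1, 2, 3, 4, 6, 9, 11, 12, 18, 22, 33, 36, 44, 66, 99, 132, 198, 396.
Check 301^d mod 397 for each divisor in increasing order:
301^1 ≡ 301 (mod 397)
301^2 ≡ 85 (mod 397)
301^3 ≡ 177 (mod 397)
301^4 ≡ 79 (mod 397)
301^6 ≡ 363 (mod 397)
301^9 ≡ 334 (mod 397)
301^11 ≡ 203 (mod 397)
301^12 ≡ 362 (mod 397)
301^18 ≡ 396 (mod 397)
301^22 ≡ 318 (mod 397)
301^33 ≡ 240 (mod 397)
301^36 ≡ 1 (mod 397) ✓
So ord_397(301) = 36, hence |⟨301⟩| = 36.
Index = |(Z/397Z)^×| / |⟨301⟩| = 396 / 36 = 11.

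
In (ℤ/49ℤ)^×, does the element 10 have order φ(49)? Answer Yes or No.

φ(49) = φ(7^2) = 7·(7−1) = 42 = 2 · 3 · 7.
Test 10^(42/q) mod 49 for each prime factor q of 42:
10^21 ≡ 48 (mod 49)  [q = 2: ≢ 1 ✓]
10^14 ≡ 30 (mod 49)  [q = 3: ≢ 1 ✓]
10^6 ≡ 8 (mod 49)  [q = 7: ≢ 1 ✓]
All checks pass, so 10 has order 42 and is a primitive root modulo 49.

Yes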